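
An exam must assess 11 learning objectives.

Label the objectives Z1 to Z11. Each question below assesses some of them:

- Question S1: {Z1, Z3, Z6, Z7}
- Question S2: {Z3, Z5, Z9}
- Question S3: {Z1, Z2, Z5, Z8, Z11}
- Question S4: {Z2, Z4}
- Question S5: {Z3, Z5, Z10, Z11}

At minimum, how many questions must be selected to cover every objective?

5

S1 and S2 and S3 and S4 and S5 together: S1 ∪ S2 ∪ S3 ∪ S4 ∪ S5 = {Z1, Z2, Z3, Z4, Z5, Z6, Z7, Z8, Z9, Z10, Z11} — every objective is covered.
No 4 of the 5 questions cover everything (all 5 combinations miss at least one objective), so 5 is optimal.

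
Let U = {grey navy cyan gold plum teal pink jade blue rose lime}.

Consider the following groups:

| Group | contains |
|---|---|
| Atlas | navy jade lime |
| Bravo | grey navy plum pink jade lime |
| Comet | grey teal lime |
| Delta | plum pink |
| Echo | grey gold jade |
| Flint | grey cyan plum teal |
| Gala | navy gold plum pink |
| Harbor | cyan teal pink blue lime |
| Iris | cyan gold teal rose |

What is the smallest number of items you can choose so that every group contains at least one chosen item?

H = {teal, pink, jade} meets every group (each contains at least one member of H), and |H| = 3.
The groups Atlas, Delta, Iris are pairwise disjoint, so any hitting set needs a separate item for each — at least 3. Hence 3 is optimal.

3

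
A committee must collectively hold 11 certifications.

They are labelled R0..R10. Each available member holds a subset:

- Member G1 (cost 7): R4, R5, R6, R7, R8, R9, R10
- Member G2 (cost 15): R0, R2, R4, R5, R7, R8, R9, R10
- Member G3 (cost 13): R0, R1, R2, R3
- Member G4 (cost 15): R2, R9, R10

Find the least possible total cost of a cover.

20

G1, G3 together cover every certification (G1 ∪ G3 = {R0, R1, R2, R3, R4, R5, R6, R7, R8, R9, R10}); total cost 7 + 13 = 20.
No covering selection has total cost below 20.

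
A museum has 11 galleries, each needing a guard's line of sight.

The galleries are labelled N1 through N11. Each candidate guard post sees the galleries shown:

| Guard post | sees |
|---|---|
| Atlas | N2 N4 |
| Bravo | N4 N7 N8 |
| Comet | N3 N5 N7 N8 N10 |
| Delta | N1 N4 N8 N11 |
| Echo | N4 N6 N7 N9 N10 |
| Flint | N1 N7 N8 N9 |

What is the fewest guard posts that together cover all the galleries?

Take {Atlas, Comet, Delta, Echo}. Their union is {N1, N2, N3, N4, N5, N6, N7, N8, N9, N10, N11}, which is all 11 galleries.
No 3 of the 6 guard posts cover everything (all 20 combinations miss at least one gallery), so 4 is optimal.

4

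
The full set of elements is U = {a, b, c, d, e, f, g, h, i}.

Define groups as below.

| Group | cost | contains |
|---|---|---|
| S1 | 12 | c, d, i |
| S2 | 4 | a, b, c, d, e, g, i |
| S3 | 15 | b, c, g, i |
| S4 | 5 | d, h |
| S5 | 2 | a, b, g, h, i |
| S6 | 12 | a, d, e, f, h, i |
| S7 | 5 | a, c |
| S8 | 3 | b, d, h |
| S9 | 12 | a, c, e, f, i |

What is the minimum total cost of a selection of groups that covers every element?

16

S2, S6 together cover every element (S2 ∪ S6 = {a, b, c, d, e, f, g, h, i}); total cost 4 + 12 = 16.
The greedy pick S5, S2, S6 costs 18; no covering selection beats 16.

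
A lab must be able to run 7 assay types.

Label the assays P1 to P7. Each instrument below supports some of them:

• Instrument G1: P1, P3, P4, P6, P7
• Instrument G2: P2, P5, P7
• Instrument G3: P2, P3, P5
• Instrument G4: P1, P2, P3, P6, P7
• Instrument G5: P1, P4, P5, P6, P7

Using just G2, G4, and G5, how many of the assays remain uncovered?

0

Union of G2, G4, G5 = {P1, P2, P3, P4, P5, P6, P7} — that's every assay, so 0 are uncovered.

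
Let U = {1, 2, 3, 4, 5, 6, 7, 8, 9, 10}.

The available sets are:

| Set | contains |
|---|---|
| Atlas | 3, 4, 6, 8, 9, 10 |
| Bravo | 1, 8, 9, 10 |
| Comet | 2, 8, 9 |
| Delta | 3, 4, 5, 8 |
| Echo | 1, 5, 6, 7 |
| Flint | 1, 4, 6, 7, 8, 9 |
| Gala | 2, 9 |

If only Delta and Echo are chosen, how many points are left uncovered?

3

Union of Delta, Echo = {1, 3, 4, 5, 6, 7, 8}.
Not covered: 2, 9, 10 — 3 points.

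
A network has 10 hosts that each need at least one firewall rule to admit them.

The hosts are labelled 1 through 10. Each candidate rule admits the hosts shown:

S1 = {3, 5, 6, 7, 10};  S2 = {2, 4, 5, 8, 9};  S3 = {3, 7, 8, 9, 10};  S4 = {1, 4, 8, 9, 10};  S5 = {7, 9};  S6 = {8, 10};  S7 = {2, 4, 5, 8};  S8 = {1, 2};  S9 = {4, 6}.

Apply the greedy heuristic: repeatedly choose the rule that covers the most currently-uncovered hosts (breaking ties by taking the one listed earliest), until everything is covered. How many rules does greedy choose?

3

Greedy: pick S1 (covers 5 new) → pick S2 (covers 4 new) → pick S4 (covers 1 new). Total picks: 3.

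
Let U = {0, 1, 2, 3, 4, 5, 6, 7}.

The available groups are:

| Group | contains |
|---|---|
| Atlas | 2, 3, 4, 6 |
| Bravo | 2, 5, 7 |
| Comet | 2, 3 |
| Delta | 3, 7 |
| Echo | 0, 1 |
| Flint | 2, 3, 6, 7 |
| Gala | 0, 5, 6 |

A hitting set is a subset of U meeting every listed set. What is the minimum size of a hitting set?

3

The 3 elements {0, 3, 7} hit every group.
No choice of 2 elements meets every group, so 3 is the minimum.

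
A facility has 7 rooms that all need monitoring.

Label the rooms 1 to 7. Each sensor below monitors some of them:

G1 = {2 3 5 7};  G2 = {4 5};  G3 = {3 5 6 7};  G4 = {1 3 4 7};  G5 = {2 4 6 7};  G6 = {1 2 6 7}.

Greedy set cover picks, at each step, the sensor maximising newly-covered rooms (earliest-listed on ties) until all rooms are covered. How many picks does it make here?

3

Greedy: pick G1 (covers 4 new) → pick G4 (covers 2 new) → pick G3 (covers 1 new). Total picks: 3.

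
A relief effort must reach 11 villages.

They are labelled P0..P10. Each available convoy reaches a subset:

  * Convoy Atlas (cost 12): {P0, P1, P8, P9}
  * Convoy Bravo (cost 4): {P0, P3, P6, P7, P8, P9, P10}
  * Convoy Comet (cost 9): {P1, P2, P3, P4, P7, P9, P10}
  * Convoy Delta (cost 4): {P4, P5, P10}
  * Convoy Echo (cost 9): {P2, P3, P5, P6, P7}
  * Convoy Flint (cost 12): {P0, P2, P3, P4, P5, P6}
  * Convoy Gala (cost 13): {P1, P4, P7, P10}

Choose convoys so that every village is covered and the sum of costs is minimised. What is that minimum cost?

Bravo, Comet, Delta together cover every village (Bravo ∪ Comet ∪ Delta = {P0, P1, P2, P3, P4, P5, P6, P7, P8, P9, P10}); total cost 4 + 9 + 4 = 17.
No covering selection has total cost below 17.

17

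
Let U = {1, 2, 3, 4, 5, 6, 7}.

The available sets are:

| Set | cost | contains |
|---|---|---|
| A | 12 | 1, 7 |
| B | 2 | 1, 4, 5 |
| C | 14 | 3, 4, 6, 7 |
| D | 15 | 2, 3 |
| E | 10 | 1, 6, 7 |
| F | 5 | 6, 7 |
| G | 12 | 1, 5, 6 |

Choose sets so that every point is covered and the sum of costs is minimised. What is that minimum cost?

22

B, D, F together cover every point (B ∪ D ∪ F = {1, 2, 3, 4, 5, 6, 7}); total cost 2 + 15 + 5 = 22.
No covering selection has total cost below 22.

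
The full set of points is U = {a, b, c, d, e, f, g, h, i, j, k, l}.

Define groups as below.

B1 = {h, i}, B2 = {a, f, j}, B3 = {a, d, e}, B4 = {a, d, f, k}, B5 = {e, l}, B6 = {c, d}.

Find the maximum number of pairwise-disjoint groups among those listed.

B1, B2, B5, B6 are pairwise disjoint (B1={h,i}; B2={a,f,j}; B5={e,l}; B6={c,d}).
Every remaining group overlaps one of these, and no 5 of the listed groups are pairwise disjoint, so 4 is the maximum.

4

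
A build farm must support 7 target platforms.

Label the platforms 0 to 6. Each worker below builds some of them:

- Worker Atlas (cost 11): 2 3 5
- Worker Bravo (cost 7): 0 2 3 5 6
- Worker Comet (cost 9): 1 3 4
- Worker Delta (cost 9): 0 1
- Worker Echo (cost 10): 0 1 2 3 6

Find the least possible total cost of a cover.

Bravo, Comet together cover every platform (Bravo ∪ Comet = {0, 1, 2, 3, 4, 5, 6}); total cost 7 + 9 = 16.
No covering selection has total cost below 16.

16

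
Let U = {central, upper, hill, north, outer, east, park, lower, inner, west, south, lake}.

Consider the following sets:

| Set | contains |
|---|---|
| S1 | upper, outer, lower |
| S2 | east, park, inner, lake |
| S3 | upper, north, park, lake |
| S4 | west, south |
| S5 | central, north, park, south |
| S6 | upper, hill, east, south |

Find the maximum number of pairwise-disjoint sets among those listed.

3

S1, S2, S4 are pairwise disjoint (S1={upper,outer,lower}; S2={east,park,inner,lake}; S4={west,south}).
Every remaining set overlaps one of these, and no 4 of the listed sets are pairwise disjoint, so 3 is the maximum.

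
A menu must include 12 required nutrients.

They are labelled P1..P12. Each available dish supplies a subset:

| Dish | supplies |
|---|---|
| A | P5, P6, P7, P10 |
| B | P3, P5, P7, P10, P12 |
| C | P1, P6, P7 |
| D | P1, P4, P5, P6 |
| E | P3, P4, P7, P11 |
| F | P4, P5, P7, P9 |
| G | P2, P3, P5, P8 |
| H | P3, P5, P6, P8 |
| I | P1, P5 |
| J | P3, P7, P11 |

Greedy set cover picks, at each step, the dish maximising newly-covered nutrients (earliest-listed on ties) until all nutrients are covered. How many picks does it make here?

Greedy: pick B (covers 5 new) → pick D (covers 3 new) → pick G (covers 2 new) → pick E (covers 1 new) → pick F (covers 1 new). Total picks: 5.

5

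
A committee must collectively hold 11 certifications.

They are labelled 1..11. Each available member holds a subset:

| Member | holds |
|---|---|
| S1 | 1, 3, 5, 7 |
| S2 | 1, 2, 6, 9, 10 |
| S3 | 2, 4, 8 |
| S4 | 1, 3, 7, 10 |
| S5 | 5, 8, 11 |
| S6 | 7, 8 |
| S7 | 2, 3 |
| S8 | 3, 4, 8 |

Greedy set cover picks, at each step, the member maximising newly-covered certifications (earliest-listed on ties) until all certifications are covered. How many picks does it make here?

4

Greedy: pick S2 (covers 5 new) → pick S1 (covers 3 new) → pick S3 (covers 2 new) → pick S5 (covers 1 new). Total picks: 4.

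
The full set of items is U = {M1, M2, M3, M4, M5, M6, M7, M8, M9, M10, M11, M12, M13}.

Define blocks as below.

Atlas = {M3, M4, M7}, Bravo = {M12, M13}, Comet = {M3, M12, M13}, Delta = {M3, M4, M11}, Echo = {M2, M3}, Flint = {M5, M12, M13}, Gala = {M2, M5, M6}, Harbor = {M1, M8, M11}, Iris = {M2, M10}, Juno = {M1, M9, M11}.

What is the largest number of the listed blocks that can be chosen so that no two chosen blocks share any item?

4

Atlas, Bravo, Gala, Juno are pairwise disjoint (Atlas={M3,M4,M7}; Bravo={M12,M13}; Gala={M2,M5,M6}; Juno={M1,M9,M11}).
Every remaining block overlaps one of these, and no 5 of the listed blocks are pairwise disjoint, so 4 is the maximum.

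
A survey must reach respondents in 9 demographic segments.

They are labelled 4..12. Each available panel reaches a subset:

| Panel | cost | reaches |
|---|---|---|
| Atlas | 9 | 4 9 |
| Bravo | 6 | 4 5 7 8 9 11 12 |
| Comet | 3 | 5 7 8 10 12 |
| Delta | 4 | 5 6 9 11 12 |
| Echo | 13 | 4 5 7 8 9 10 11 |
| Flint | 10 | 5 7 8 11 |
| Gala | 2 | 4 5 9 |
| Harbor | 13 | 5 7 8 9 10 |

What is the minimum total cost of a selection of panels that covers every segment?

Comet, Delta, Gala together cover every segment (Comet ∪ Delta ∪ Gala = {4, 5, 6, 7, 8, 9, 10, 11, 12}); total cost 3 + 4 + 2 = 9.
No covering selection has total cost below 9.

9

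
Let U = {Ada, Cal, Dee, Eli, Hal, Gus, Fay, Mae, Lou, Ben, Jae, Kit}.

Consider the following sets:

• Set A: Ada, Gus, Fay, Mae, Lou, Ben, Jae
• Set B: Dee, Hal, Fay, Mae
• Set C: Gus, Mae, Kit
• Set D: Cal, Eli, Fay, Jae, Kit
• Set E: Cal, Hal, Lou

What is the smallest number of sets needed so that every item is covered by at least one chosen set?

3

Take {A, B, D}. Their union is {Ada, Cal, Dee, Eli, Hal, Gus, Fay, Mae, Lou, Ben, Jae, Kit}, which is all 12 items.
Only A contains Ada, so A is forced; the remaining 5 items need at least 2 more sets (each remaining set adds at most 3) — so at least 3 sets are needed, and 3 is optimal.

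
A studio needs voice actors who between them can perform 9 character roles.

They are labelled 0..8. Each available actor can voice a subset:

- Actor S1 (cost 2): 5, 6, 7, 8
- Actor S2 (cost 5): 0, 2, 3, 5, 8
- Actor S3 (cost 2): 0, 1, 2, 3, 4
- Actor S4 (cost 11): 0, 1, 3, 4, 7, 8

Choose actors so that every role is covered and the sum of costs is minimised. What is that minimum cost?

4

S1, S3 together cover every role (S1 ∪ S3 = {0, 1, 2, 3, 4, 5, 6, 7, 8}); total cost 2 + 2 = 4.
No covering selection has total cost below 4.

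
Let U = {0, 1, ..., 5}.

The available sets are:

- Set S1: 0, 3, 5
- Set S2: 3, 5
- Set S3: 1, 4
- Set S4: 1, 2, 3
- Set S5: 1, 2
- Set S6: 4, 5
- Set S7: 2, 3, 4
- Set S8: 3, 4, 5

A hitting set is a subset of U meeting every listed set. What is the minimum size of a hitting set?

3

The 3 elements {1, 4, 5} hit every set.
No choice of 2 elements meets every set, so 3 is the minimum.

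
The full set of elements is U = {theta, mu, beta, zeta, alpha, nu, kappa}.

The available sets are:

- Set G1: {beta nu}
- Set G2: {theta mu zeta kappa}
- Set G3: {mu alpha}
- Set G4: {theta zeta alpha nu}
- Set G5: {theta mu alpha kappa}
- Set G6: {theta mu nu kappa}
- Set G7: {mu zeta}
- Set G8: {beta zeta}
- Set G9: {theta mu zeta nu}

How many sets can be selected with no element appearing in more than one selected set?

2

G5, G8 are pairwise disjoint (G5={theta,mu,alpha,kappa}; G8={beta,zeta}).
Every remaining set overlaps one of these, and no 3 of the listed sets are pairwise disjoint, so 2 is the maximum.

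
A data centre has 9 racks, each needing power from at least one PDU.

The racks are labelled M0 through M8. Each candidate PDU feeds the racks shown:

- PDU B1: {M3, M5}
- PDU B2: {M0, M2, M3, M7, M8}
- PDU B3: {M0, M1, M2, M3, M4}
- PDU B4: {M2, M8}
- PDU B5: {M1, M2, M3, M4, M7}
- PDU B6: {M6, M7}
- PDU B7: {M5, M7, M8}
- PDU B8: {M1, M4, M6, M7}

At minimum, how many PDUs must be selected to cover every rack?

3

Take {B2, B7, B8}. Their union is {M0, M1, M2, M3, M4, M5, M6, M7, M8}, which is all 9 racks.
No 2 of the 8 PDUs cover everything (all 28 combinations miss at least one rack), so 3 is optimal.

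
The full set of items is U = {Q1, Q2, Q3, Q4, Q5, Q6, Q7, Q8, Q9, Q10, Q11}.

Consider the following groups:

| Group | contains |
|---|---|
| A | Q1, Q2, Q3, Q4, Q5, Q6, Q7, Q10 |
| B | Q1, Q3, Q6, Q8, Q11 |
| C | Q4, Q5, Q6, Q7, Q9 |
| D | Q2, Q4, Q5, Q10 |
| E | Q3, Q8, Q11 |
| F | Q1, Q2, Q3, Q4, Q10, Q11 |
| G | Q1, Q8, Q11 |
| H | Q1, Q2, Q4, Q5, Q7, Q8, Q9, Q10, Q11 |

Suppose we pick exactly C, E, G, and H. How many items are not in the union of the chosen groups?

0

Union of C, E, G, H = {Q1, Q2, Q3, Q4, Q5, Q6, Q7, Q8, Q9, Q10, Q11} — that's every item, so 0 are uncovered.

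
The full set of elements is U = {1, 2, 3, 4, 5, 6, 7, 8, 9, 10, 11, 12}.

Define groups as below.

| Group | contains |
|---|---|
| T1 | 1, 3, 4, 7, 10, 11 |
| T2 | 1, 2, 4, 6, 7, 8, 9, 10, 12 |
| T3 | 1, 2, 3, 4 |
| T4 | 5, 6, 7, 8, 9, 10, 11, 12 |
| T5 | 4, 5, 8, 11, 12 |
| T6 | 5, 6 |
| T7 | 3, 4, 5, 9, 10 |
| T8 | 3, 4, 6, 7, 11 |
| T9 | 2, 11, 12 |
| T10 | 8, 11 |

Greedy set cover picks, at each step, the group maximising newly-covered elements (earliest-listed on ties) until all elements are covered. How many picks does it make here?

Greedy: pick T2 (covers 9 new) → pick T1 (covers 2 new) → pick T4 (covers 1 new). Total picks: 3.
(The true minimum cover uses only 2 groups, so greedy is not optimal here.)

3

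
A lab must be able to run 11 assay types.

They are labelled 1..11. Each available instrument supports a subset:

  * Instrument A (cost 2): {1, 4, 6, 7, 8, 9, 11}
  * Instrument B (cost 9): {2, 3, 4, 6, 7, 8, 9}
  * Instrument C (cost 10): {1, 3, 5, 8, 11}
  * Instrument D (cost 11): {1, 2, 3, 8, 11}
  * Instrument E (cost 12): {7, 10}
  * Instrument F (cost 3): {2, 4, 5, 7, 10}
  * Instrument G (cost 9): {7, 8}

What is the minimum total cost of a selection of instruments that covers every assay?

14

A, B, F together cover every assay (A ∪ B ∪ F = {1, 2, 3, 4, 5, 6, 7, 8, 9, 10, 11}); total cost 2 + 9 + 3 = 14.
No covering selection has total cost below 14.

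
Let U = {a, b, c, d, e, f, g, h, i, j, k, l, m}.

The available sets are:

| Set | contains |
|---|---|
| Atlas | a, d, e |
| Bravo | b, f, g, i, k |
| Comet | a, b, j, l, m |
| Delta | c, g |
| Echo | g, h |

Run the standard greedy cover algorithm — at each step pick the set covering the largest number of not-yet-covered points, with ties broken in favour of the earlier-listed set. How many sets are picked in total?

Greedy: pick Bravo (covers 5 new) → pick Comet (covers 4 new) → pick Atlas (covers 2 new) → pick Delta (covers 1 new) → pick Echo (covers 1 new). Total picks: 5.

5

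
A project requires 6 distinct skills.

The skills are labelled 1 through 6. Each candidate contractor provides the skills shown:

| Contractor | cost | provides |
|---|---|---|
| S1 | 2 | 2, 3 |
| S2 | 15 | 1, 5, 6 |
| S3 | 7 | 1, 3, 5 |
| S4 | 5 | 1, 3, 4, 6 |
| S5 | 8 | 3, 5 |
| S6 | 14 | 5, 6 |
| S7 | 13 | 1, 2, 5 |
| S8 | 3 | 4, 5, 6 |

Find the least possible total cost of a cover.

10

S1, S4, S8 together cover every skill (S1 ∪ S4 ∪ S8 = {1, 2, 3, 4, 5, 6}); total cost 2 + 5 + 3 = 10.
No covering selection has total cost below 10.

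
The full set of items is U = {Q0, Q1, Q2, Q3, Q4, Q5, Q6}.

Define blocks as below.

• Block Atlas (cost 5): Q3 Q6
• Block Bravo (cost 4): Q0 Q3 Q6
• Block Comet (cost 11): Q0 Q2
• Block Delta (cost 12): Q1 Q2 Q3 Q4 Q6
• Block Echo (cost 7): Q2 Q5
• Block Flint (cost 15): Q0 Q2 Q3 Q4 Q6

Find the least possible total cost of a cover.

Bravo, Delta, Echo together cover every item (Bravo ∪ Delta ∪ Echo = {Q0, Q1, Q2, Q3, Q4, Q5, Q6}); total cost 4 + 12 + 7 = 23.
No covering selection has total cost below 23.

23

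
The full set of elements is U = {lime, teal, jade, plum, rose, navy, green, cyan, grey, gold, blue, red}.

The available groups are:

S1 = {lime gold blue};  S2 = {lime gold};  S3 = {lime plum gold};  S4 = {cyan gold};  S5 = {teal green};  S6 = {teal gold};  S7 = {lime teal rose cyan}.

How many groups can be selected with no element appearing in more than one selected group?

S1, S5 are pairwise disjoint (S1={lime,gold,blue}; S5={teal,green}).
Every remaining group overlaps one of these, and no 3 of the listed groups are pairwise disjoint, so 2 is the maximum.

2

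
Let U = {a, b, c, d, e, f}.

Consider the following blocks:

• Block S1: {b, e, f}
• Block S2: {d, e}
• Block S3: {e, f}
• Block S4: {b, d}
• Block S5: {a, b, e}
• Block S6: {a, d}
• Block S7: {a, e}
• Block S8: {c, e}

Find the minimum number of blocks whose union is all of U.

3

S1 and S6 and S8 together: S1 ∪ S6 ∪ S8 = {a, b, c, d, e, f} — every element is covered.
Only S8 contains c, so S8 is forced; the remaining 4 elements need at least 2 more blocks (each remaining block adds at most 2) — so at least 3 blocks are needed, and 3 is optimal.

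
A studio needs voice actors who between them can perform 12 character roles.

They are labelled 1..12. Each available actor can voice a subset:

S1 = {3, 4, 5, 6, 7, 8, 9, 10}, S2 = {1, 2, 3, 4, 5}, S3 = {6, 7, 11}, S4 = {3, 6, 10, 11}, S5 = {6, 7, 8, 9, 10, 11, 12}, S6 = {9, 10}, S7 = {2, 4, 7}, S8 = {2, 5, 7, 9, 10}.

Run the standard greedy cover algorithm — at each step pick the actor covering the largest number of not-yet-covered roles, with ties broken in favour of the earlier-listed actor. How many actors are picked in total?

Greedy: pick S1 (covers 8 new) → pick S2 (covers 2 new) → pick S5 (covers 2 new). Total picks: 3.
(The true minimum cover uses only 2 actors, so greedy is not optimal here.)

3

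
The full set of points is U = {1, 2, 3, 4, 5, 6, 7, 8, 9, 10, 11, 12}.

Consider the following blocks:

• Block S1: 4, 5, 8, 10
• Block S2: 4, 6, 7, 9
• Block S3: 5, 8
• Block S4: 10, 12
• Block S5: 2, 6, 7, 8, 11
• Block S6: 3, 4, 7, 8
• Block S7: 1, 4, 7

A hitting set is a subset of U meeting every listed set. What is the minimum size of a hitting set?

The 3 points {5, 7, 10} hit every block.
The blocks S2, S3, S4 are pairwise disjoint, so any hitting set needs a separate point for each — at least 3. Hence 3 is optimal.

3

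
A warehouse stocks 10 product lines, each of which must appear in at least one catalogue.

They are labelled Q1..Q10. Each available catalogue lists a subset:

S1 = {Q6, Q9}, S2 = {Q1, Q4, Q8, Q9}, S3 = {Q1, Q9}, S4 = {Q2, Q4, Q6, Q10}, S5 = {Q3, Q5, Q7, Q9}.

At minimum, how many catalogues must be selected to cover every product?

S2 and S4 and S5 together: S2 ∪ S4 ∪ S5 = {Q1, Q2, Q3, Q4, Q5, Q6, Q7, Q8, Q9, Q10} — every product is covered.
Each catalogue has at most 4 products, and 2·4 = 8 < 10 — so at least 3 catalogues are needed, and 3 is optimal.

3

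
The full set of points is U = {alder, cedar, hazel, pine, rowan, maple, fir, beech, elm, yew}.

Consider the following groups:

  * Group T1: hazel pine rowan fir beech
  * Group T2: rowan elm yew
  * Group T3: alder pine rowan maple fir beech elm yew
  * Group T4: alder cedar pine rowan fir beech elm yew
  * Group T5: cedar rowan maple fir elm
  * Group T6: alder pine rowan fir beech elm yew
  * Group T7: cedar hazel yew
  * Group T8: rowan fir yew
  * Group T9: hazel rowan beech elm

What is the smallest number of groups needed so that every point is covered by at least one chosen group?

T3 and T7 cover everything between them: the union {alder, cedar, hazel, pine, rowan, maple, fir, beech, elm, yew} is all of U.
No single group has all 10 points (the largest, T3, has 8), so 2 is optimal.

2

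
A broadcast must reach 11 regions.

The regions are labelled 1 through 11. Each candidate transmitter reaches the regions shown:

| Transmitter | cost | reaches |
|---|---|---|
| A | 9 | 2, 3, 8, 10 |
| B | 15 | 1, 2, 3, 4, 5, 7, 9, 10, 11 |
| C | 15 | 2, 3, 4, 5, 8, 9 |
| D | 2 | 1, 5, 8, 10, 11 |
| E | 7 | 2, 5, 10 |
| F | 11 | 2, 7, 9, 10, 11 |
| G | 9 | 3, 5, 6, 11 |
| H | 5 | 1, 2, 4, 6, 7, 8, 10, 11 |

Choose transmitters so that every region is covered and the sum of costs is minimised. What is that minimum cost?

20

C, H together cover every region (C ∪ H = {1, 2, 3, 4, 5, 6, 7, 8, 9, 10, 11}); total cost 15 + 5 = 20.
The greedy pick D, H, B costs 22; no covering selection beats 20.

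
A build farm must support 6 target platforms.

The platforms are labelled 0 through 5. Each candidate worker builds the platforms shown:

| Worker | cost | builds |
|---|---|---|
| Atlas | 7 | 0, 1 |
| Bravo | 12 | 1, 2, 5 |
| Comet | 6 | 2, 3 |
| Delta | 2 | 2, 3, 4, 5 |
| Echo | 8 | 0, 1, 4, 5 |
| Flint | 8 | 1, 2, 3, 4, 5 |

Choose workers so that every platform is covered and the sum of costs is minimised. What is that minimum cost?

9

Atlas, Delta together cover every platform (Atlas ∪ Delta = {0, 1, 2, 3, 4, 5}); total cost 7 + 2 = 9.
No covering selection has total cost below 9.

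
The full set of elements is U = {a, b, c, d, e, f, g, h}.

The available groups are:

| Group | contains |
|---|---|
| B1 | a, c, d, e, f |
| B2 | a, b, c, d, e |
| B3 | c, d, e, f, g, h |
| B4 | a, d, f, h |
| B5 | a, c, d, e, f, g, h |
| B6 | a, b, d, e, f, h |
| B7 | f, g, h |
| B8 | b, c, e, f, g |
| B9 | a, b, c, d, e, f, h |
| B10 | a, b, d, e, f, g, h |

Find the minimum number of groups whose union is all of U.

2

Take {B7, B9}. Their union is {a, b, c, d, e, f, g, h}, which is all 8 elements.
No single group has all 8 elements (the largest, B5, has 7), so 2 is optimal.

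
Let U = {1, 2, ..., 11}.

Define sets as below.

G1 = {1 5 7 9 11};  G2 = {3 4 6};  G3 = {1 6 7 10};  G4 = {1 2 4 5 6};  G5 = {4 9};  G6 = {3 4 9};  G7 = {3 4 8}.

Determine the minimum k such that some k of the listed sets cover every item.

4

G1, G3, G4, and G7 cover everything between them: the union {1, 2, 3, 4, 5, 6, 7, 8, 9, 10, 11} is all of U.
Only G3 contains 10, so G3 is forced; the remaining 7 items need at least 3 more sets (each remaining set adds at most 3) — so at least 4 sets are needed, and 4 is optimal.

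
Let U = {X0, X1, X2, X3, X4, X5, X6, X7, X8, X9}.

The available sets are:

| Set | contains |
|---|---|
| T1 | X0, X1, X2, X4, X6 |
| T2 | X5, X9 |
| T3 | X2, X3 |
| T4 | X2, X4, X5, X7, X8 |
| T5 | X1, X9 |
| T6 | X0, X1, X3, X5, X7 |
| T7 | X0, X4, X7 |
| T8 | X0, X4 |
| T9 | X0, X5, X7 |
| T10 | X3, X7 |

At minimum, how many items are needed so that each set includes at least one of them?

4

The 4 items {X3, X4, X7, X9} hit every set.
No choice of 3 items meets every set, so 4 is the minimum.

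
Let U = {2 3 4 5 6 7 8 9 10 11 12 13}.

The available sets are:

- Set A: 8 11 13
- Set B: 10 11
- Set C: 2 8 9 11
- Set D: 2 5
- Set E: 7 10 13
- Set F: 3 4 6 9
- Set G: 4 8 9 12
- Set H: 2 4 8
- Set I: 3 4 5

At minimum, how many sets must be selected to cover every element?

Take {C, D, E, F, G}. Their union is {2, 3, 4, 5, 6, 7, 8, 9, 10, 11, 12, 13}, which is all 12 elements.
No 4 of the 9 sets cover everything (all 126 combinations miss at least one element), so 5 is optimal.

5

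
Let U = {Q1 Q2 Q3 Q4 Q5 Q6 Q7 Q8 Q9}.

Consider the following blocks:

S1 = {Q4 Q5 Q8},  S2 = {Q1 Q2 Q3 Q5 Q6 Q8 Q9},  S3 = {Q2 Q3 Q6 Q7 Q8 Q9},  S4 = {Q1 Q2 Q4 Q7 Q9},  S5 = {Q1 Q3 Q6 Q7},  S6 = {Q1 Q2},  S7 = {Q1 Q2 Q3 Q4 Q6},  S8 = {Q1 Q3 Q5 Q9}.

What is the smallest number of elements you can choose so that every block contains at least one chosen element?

2

H = {Q1, Q8} meets every block (each contains at least one member of H), and |H| = 2.
The blocks S1, S5 are pairwise disjoint, so any hitting set needs a separate element for each — at least 2. Hence 2 is optimal.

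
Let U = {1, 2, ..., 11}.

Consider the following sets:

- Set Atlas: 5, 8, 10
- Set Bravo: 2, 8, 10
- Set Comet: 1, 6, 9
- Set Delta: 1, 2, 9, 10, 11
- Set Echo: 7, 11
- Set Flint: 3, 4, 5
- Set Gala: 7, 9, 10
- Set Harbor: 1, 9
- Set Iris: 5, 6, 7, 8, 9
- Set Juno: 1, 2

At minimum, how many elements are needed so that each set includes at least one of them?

4

Take H = {1, 3, 7, 10}. Each listed set contains at least one of these, so H is a hitting set of size 4.
The sets Bravo, Echo, Flint, Harbor are pairwise disjoint, so any hitting set needs a separate element for each — at least 4. Hence 4 is optimal.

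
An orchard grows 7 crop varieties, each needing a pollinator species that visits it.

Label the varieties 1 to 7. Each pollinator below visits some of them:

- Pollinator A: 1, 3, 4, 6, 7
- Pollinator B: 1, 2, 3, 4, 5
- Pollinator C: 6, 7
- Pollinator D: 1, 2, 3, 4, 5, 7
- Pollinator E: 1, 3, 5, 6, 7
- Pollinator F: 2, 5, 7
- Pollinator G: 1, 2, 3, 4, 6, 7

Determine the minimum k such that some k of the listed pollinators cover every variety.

2

Take {B, E}. Their union is {1, 2, 3, 4, 5, 6, 7}, which is all 7 varieties.
No single pollinator has all 7 varieties (the largest, D, has 6), so 2 is optimal.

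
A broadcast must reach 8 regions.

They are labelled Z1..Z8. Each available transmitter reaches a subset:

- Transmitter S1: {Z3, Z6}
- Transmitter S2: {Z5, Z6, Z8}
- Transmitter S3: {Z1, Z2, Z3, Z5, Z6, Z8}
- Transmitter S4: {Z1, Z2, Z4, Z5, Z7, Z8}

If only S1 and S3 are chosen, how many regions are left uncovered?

2

Union of S1, S3 = {Z1, Z2, Z3, Z5, Z6, Z8}.
Not covered: Z4, Z7 — 2 regions.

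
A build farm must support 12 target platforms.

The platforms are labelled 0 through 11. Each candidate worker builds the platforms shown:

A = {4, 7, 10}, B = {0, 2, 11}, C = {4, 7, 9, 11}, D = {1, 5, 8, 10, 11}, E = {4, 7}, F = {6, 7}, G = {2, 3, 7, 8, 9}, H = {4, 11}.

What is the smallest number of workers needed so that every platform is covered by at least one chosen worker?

B and C and D and F and G together: B ∪ C ∪ D ∪ F ∪ G = {0, 1, 2, 3, 4, 5, 6, 7, 8, 9, 10, 11} — every platform is covered.
No 4 of the 8 workers cover everything (all 70 combinations miss at least one platform), so 5 is optimal.

5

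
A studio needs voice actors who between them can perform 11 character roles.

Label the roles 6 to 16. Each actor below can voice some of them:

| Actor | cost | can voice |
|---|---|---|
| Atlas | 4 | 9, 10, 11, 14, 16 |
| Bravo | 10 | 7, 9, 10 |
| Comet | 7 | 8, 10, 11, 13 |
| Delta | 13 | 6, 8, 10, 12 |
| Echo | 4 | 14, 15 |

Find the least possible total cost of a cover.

Atlas, Bravo, Comet, Delta, Echo together cover every role (Atlas ∪ Bravo ∪ Comet ∪ Delta ∪ Echo = {6, 7, 8, 9, 10, 11, 12, 13, 14, 15, 16}); total cost 4 + 10 + 7 + 13 + 4 = 38.
No covering selection has total cost below 38.

38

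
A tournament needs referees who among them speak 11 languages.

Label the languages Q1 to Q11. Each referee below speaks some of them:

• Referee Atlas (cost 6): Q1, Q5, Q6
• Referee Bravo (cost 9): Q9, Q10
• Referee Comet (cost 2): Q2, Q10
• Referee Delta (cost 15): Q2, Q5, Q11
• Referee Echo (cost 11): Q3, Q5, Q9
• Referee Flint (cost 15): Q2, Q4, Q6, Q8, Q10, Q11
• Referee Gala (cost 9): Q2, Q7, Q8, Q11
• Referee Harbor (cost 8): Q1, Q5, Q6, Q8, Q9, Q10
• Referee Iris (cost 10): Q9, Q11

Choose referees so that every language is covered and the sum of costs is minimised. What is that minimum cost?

41

Atlas, Echo, Flint, Gala together cover every language (Atlas ∪ Echo ∪ Flint ∪ Gala = {Q1, Q2, Q3, Q4, Q5, Q6, Q7, Q8, Q9, Q10, Q11}); total cost 6 + 11 + 15 + 9 = 41.
The greedy pick Comet, Harbor, Gala, Echo, Flint costs 45; no covering selection beats 41.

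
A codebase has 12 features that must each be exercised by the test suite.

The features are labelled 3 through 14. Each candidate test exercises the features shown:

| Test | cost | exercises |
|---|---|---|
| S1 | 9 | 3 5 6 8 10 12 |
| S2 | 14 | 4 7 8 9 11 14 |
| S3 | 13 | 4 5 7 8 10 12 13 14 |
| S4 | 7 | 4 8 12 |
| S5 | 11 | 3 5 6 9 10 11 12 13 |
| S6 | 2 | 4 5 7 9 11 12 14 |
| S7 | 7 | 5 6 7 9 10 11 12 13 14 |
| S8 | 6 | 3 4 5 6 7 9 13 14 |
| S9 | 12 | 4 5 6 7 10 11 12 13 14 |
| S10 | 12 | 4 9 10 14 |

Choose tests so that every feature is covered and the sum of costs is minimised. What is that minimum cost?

S1, S6, S8 together cover every feature (S1 ∪ S6 ∪ S8 = {3, 4, 5, 6, 7, 8, 9, 10, 11, 12, 13, 14}); total cost 9 + 2 + 6 = 17.
No covering selection has total cost below 17.

17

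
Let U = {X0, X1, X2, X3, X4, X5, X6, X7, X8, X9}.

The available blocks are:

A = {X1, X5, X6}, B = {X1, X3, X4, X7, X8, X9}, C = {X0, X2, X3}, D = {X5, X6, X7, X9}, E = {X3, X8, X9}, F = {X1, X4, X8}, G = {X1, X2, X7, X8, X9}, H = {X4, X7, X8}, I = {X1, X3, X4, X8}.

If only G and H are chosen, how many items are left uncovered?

Union of G, H = {X1, X2, X4, X7, X8, X9}.
Not covered: X0, X3, X5, X6 — 4 items.

4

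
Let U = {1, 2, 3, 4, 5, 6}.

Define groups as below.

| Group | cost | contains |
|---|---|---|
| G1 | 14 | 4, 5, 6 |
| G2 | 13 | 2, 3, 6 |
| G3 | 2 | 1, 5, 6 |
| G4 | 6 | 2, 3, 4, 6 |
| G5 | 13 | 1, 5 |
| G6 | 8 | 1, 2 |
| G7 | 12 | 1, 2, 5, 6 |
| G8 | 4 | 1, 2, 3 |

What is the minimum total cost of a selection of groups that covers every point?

8

G3, G4 together cover every point (G3 ∪ G4 = {1, 2, 3, 4, 5, 6}); total cost 2 + 6 = 8.
No covering selection has total cost below 8.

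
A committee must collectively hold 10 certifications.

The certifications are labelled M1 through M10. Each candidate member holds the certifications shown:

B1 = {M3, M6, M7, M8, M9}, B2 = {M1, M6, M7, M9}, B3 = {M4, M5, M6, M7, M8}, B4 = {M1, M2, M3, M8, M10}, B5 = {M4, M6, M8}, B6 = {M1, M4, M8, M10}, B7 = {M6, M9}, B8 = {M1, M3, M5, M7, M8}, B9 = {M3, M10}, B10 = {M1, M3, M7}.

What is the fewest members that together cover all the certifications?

Take {B2, B3, B4}. Their union is {M1, M2, M3, M4, M5, M6, M7, M8, M9, M10}, which is all 10 certifications.
Only B4 contains M2, so B4 is forced; the remaining 5 certifications need at least 2 more members (each remaining member adds at most 4) — so at least 3 members are needed, and 3 is optimal.

3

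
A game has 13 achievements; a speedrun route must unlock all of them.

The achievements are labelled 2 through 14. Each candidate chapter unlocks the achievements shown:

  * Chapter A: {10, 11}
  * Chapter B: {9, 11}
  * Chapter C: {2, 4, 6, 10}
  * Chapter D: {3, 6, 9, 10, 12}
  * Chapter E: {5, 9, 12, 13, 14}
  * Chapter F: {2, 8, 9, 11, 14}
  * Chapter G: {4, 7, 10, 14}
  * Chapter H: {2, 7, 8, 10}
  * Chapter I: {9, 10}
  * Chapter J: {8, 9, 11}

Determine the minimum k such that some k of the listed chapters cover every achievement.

4

D and E and F and G together: D ∪ E ∪ F ∪ G = {2, 3, 4, 5, 6, 7, 8, 9, 10, 11, 12, 13, 14} — every achievement is covered.
No 3 of the 10 chapters cover everything (all 120 combinations miss at least one achievement), so 4 is optimal.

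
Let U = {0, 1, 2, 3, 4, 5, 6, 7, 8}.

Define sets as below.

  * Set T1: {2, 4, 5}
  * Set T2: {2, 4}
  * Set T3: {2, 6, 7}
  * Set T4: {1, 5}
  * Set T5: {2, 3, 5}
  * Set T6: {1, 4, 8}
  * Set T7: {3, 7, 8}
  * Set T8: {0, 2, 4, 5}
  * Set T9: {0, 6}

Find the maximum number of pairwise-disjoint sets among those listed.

4

T2, T4, T7, T9 are pairwise disjoint (T2={2,4}; T4={1,5}; T7={3,7,8}; T9={0,6}).
Every remaining set overlaps one of these, and no 5 of the listed sets are pairwise disjoint, so 4 is the maximum.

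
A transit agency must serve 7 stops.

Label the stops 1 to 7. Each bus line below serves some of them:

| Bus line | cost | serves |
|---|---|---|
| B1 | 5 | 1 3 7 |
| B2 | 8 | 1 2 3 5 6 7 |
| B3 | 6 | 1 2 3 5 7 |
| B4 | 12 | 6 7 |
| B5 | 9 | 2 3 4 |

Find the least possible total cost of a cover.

B2, B5 together cover every stop (B2 ∪ B5 = {1, 2, 3, 4, 5, 6, 7}); total cost 8 + 9 = 17.
The greedy pick B3, B2, B5 costs 23; no covering selection beats 17.

17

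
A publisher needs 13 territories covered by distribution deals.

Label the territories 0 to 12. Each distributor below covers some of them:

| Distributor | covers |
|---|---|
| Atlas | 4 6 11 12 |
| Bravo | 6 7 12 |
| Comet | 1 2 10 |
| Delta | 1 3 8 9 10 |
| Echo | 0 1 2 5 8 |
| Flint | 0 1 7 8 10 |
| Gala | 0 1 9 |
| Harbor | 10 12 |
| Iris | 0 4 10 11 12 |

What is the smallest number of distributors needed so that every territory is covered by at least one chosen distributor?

Bravo and Delta and Echo and Iris together: Bravo ∪ Delta ∪ Echo ∪ Iris = {0, 1, 2, 3, 4, 5, 6, 7, 8, 9, 10, 11, 12} — every territory is covered.
No 3 of the 9 distributors cover everything (all 84 combinations miss at least one territory), so 4 is optimal.

4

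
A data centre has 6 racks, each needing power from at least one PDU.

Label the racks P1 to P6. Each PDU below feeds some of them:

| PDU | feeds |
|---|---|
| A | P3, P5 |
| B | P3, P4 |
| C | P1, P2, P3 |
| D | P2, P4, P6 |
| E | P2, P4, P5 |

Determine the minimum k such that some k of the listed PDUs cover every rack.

3

Take {A, C, D}. Their union is {P1, P2, P3, P4, P5, P6}, which is all 6 racks.
Only C contains P1, so C is forced; the remaining 3 racks need at least 2 more PDUs (each remaining PDU adds at most 2) — so at least 3 PDUs are needed, and 3 is optimal.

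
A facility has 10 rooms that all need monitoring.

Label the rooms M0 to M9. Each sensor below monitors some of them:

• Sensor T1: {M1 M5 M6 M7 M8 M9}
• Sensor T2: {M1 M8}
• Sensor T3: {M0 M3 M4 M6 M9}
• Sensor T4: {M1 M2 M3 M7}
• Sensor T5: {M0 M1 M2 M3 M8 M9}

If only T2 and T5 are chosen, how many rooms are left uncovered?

4

Union of T2, T5 = {M0, M1, M2, M3, M8, M9}.
Not covered: M4, M5, M6, M7 — 4 rooms.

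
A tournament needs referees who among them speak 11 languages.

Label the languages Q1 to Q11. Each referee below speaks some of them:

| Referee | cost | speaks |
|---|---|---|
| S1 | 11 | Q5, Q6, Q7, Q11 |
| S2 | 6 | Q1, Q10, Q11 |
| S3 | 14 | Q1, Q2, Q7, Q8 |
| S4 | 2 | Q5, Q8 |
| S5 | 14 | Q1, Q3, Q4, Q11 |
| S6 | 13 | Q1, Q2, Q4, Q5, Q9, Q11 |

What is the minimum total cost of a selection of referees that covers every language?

S1, S2, S4, S5, S6 together cover every language (S1 ∪ S2 ∪ S4 ∪ S5 ∪ S6 = {Q1, Q2, Q3, Q4, Q5, Q6, Q7, Q8, Q9, Q10, Q11}); total cost 11 + 6 + 2 + 14 + 13 = 46.
No covering selection has total cost below 46.

46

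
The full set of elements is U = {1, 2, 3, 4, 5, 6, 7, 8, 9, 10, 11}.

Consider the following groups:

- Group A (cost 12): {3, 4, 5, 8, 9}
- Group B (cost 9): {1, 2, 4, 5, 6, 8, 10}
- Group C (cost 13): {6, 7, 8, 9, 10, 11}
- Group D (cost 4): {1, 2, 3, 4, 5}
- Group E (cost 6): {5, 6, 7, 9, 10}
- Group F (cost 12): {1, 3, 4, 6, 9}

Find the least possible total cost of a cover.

C, D together cover every element (C ∪ D = {1, 2, 3, 4, 5, 6, 7, 8, 9, 10, 11}); total cost 13 + 4 = 17.
The greedy pick D, E, C costs 23; no covering selection beats 17.

17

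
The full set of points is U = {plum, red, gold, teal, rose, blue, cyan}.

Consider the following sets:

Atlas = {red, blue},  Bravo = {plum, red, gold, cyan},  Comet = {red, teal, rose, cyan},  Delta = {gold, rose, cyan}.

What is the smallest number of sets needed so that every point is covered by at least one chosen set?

Take {Atlas, Bravo, Comet}. Their union is {plum, red, gold, teal, rose, blue, cyan}, which is all 7 points.
Only Bravo contains plum, so Bravo is forced; the remaining 3 points need at least 2 more sets (each remaining set adds at most 2) — so at least 3 sets are needed, and 3 is optimal.

3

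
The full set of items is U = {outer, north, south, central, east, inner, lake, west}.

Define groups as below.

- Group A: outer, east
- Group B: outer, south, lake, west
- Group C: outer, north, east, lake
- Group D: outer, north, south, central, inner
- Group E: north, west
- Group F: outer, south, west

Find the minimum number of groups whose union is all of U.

3

A and B and D together: A ∪ B ∪ D = {outer, north, south, central, east, inner, lake, west} — every item is covered.
Only D contains central, so D is forced; the remaining 3 items need at least 2 more groups (each remaining group adds at most 2) — so at least 3 groups are needed, and 3 is optimal.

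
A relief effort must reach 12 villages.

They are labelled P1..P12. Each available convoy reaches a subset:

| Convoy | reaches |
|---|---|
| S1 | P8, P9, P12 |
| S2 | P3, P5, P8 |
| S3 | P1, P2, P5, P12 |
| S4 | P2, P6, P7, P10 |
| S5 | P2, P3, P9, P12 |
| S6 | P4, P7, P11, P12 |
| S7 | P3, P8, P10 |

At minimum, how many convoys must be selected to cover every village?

S1 and S3 and S4 and S5 and S6 together: S1 ∪ S3 ∪ S4 ∪ S5 ∪ S6 = {P1, P2, P3, P4, P5, P6, P7, P8, P9, P10, P11, P12} — every village is covered.
No 4 of the 7 convoys cover everything (all 35 combinations miss at least one village), so 5 is optimal.

5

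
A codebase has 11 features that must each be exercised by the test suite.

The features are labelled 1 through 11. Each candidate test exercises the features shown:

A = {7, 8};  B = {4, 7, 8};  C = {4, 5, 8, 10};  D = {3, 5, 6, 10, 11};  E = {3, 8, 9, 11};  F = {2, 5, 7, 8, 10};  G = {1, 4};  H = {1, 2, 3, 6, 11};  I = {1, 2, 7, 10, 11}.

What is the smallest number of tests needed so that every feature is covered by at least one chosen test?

4

Take {B, D, E, H}. Their union is {1, 2, 3, 4, 5, 6, 7, 8, 9, 10, 11}, which is all 11 features.
No 3 of the 9 tests cover everything (all 84 combinations miss at least one feature), so 4 is optimal.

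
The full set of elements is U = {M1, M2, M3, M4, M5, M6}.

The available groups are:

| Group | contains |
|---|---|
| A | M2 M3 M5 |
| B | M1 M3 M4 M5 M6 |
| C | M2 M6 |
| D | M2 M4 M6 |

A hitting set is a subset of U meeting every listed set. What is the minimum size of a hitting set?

The 2 elements {M3, M6} hit every group.
No single element lies in every group, so at least 2 are needed and 2 is optimal.

2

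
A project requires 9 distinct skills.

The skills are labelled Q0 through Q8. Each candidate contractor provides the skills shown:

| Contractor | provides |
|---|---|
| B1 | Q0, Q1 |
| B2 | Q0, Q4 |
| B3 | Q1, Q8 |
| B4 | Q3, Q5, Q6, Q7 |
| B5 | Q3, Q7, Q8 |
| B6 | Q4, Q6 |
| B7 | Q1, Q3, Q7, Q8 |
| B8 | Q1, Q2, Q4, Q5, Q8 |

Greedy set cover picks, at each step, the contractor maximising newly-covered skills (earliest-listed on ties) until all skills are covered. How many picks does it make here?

3

Greedy: pick B8 (covers 5 new) → pick B4 (covers 3 new) → pick B1 (covers 1 new). Total picks: 3.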